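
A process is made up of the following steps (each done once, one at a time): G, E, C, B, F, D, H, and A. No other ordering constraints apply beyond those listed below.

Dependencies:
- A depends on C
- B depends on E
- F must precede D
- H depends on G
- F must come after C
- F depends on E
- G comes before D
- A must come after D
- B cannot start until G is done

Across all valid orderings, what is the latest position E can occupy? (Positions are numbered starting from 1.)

4

Following every chain forward from E, the steps that must come later are B, F, D, A — 4 of them.
With 4 mandatory successors out of 8 steps total, the latest slot for E is 8−4 = 4, and it's reachable by doing all non-successors before E.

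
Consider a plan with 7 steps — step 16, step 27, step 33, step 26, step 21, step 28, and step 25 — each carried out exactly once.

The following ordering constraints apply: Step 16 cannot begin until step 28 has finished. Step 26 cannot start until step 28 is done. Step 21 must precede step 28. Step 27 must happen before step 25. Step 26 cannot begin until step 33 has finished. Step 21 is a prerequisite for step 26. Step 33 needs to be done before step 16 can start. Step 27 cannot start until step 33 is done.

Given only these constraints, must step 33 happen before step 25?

Yes

There is a constraint chain step 33 → step 27 → step 25.
Hence step 33 necessarily comes before step 25.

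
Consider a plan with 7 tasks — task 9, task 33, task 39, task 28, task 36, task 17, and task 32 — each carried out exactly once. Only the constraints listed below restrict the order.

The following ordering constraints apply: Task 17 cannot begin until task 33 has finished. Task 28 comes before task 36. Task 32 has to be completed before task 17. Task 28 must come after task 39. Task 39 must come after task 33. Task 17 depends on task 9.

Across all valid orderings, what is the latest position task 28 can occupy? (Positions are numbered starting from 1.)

6

Following the constraints forward from task 28, its only required successor is task 36.
So at least 1 task follows task 28, putting task 28 no later than position 6. That position is achievable by scheduling everything else first.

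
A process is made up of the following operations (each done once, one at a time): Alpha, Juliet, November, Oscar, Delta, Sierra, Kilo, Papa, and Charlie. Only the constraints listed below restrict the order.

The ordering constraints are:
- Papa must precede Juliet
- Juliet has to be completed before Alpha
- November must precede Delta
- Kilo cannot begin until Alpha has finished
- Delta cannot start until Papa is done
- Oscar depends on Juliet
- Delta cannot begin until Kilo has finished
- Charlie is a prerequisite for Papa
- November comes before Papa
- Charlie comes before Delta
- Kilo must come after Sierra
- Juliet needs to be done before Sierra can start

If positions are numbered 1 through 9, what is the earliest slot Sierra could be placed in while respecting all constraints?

The operations that are forced before Sierra, directly or transitively, are Juliet, November, Papa, Charlie. That's 4 operations.
With 4 mandatory predecessors, the earliest Sierra can sit is position 4+1 = 5, and placing just those 4 first achieves it.

5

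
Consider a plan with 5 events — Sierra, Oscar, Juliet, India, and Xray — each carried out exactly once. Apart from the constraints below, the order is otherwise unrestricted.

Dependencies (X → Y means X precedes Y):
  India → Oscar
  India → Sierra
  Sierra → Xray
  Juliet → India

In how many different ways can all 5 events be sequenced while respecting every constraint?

3

Only Juliet has no prerequisites, so it must go first.
Systematically extending each partial ordering one event at a time and counting, there are 3 complete orderings.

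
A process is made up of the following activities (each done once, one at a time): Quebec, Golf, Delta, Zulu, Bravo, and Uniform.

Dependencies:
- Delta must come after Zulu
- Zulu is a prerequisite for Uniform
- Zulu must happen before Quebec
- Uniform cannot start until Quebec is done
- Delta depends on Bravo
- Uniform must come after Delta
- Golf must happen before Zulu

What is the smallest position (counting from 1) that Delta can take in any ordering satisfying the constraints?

4

Every activity that must precede Delta has to come before it. Tracing all chains that end at Delta, those activities are: Golf, Zulu, Bravo — 3 in total.
With 3 mandatory predecessors, the earliest Delta can sit is position 3+1 = 4, and placing just those 3 first achieves it.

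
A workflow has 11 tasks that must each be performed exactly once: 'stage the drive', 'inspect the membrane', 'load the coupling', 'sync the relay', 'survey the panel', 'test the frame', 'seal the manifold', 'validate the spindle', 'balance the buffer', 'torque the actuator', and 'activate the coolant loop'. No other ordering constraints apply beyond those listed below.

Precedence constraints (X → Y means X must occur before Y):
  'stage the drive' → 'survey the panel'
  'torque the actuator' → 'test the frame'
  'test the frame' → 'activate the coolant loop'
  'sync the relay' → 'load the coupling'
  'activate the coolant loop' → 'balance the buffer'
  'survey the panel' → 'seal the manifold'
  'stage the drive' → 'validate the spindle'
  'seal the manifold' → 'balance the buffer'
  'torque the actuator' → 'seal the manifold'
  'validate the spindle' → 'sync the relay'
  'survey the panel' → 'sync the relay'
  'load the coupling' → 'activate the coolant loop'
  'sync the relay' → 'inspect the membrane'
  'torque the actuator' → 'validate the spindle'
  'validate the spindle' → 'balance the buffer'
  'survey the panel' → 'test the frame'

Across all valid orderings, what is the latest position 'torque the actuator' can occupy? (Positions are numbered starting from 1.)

3

The tasks that are forced after 'torque the actuator', directly or by a chain of constraints, are 'inspect the membrane', 'load the coupling', 'sync the relay', 'test the frame', 'seal the manifold', 'validate the spindle', 'balance the buffer', 'activate the coolant loop'. That's 8 tasks.
So at least 8 tasks follow 'torque the actuator', putting 'torque the actuator' no later than position 3. That position is achievable by scheduling everything else first.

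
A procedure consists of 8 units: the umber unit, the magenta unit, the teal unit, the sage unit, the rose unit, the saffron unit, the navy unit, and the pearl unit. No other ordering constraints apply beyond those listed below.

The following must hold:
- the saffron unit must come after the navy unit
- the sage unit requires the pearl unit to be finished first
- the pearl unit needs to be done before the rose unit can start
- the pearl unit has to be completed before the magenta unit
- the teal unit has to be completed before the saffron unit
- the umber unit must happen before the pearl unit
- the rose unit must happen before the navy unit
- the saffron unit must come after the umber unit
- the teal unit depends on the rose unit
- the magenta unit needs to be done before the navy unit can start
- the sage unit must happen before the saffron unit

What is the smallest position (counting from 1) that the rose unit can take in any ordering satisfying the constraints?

Working backwards through the constraints from the rose unit, its full set of required predecessors is the umber unit, the pearl unit — 2 of them.
So at minimum 2 units come before the rose unit, putting the rose unit no earlier than position 3. That position is achievable by scheduling exactly those predecessors first.

3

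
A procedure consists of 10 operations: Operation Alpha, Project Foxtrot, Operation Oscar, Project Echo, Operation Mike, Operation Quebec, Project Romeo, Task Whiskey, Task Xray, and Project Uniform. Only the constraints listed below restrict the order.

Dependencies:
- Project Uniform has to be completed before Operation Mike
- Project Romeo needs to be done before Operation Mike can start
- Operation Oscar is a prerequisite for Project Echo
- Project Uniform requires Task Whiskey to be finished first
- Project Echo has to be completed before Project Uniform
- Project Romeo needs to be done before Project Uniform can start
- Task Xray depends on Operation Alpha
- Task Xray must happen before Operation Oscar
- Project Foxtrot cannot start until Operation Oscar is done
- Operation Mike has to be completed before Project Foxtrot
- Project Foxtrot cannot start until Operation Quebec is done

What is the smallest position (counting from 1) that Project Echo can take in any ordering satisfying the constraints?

4

Every operation that must precede Project Echo has to come before it. Tracing all chains that end at Project Echo, those operations are: Operation Alpha, Operation Oscar, Task Xray — 3 in total.
With 3 mandatory predecessors, the earliest Project Echo can sit is position 3+1 = 4, and placing just those 3 first achieves it.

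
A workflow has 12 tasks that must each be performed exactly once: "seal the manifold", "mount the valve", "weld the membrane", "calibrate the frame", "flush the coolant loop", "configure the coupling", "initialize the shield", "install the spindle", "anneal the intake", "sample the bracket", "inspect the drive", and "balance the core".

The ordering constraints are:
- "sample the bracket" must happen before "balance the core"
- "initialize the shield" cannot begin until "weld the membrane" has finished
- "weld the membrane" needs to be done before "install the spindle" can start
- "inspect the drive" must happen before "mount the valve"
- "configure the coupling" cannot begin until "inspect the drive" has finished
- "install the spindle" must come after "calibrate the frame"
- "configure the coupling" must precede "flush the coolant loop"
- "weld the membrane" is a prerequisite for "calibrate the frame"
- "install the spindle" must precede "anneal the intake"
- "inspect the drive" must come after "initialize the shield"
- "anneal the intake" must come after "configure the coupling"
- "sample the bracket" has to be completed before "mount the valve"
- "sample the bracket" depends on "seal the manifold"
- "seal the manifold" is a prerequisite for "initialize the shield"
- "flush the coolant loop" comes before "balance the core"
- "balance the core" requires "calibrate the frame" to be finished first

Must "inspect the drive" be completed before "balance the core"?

Chaining the stated constraints: "inspect the drive" → "configure the coupling" → "flush the coolant loop" → "balance the core".
So "inspect the drive" must precede "balance the core" in any valid ordering.

Yes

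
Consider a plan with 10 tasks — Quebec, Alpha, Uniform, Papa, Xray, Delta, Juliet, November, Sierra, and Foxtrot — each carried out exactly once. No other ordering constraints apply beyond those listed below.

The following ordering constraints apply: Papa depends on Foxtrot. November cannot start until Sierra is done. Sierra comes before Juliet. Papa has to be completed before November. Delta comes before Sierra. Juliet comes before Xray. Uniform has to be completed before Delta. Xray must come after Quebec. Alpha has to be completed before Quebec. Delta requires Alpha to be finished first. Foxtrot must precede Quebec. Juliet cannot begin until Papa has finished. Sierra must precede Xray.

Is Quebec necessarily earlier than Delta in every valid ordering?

No chain of constraints connects Quebec to Delta in either direction.
There exist valid orderings with Delta before Quebec, so Quebec is not required to come first.

No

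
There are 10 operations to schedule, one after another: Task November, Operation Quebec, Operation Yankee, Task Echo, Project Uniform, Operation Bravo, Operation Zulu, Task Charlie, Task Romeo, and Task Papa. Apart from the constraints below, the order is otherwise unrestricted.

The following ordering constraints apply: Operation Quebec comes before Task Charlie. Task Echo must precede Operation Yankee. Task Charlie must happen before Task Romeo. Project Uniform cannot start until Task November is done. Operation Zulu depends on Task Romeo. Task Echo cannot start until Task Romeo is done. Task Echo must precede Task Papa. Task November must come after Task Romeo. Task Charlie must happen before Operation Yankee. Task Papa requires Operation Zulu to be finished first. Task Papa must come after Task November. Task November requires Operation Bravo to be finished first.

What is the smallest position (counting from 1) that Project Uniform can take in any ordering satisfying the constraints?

Every operation that must precede Project Uniform has to come before it. Tracing all chains that end at Project Uniform, those operations are: Task November, Operation Quebec, Operation Bravo, Task Charlie, Task Romeo — 5 in total.
So at minimum 5 operations come before Project Uniform, putting Project Uniform no earlier than position 6. That position is achievable by scheduling exactly those predecessors first.

6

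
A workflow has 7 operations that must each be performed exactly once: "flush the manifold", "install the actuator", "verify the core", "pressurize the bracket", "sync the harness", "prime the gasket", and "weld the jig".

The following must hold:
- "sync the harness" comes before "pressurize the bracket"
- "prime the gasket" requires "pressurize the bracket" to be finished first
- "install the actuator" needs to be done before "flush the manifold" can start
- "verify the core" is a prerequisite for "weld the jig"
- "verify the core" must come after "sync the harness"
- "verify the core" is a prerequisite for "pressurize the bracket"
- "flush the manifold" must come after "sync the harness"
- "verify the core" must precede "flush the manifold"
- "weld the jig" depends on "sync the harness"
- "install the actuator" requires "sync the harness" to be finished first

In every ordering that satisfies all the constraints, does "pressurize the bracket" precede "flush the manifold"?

Nothing in the constraints links "pressurize the bracket" and "flush the manifold"; they are unordered relative to each other.
A valid ordering placing "flush the manifold" before "pressurize the bracket" exists, so the answer is no.

No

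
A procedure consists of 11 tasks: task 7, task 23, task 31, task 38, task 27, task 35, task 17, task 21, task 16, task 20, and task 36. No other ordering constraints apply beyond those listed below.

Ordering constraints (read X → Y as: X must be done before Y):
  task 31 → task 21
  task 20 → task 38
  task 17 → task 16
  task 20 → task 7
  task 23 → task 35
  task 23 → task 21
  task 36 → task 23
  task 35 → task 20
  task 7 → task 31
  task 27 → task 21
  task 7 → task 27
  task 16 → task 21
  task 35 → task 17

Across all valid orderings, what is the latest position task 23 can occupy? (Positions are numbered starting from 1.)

Following every chain forward from task 23, the tasks that must come later are task 7, task 31, task 38, task 27, task 35, task 17, task 21, task 16, task 20 — 9 of them.
So at least 9 tasks follow task 23, putting task 23 no later than position 2. That position is achievable by scheduling everything else first.

2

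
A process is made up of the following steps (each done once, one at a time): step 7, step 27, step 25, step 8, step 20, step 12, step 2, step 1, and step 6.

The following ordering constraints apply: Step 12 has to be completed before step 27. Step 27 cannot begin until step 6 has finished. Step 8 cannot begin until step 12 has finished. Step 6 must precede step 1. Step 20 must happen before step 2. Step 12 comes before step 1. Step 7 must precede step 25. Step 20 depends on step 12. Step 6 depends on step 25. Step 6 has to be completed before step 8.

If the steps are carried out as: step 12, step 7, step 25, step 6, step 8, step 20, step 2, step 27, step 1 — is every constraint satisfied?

Yes

Going through the constraints one by one, each required predecessor appears earlier in the sequence than its dependent — e.g. step 12 (position 1) is before step 1 (position 9), as required.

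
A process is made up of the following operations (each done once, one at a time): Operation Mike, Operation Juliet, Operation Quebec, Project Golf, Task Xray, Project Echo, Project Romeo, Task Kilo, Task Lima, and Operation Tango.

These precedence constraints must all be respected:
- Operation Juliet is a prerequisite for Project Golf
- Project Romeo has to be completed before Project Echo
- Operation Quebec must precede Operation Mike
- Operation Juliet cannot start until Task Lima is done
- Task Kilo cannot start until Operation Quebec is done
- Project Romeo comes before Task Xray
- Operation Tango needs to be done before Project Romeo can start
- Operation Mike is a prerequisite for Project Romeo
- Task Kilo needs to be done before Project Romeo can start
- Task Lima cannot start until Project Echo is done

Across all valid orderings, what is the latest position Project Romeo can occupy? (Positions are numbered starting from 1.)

The operations that are forced after Project Romeo, directly or by a chain of constraints, are Operation Juliet, Project Golf, Task Xray, Project Echo, Task Lima. That's 5 operations.
So at least 5 operations follow Project Romeo, putting Project Romeo no later than position 5. That position is achievable by scheduling everything else first.

5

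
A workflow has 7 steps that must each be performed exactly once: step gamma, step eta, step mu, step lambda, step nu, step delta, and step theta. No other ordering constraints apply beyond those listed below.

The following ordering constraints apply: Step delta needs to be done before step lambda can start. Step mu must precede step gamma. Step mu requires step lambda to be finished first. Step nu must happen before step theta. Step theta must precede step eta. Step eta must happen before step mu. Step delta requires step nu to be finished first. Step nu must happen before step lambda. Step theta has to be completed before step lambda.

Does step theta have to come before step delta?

No

No chain of constraints connects step theta to step delta in either direction.
So step theta can come before step delta or after — it is not forced.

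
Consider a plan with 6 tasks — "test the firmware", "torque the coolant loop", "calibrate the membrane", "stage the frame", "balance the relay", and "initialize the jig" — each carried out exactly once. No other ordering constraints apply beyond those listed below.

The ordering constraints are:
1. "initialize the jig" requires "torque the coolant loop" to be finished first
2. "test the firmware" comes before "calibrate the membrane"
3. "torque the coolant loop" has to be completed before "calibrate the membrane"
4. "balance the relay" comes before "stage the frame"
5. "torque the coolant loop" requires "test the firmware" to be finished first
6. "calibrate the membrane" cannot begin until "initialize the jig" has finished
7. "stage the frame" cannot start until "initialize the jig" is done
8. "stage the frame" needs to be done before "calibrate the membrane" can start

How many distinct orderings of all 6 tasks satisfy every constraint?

4

2 tasks have no prerequisites ("test the firmware", "balance the relay"), so any of them could come first.
Systematically extending each partial ordering one task at a time and counting, there are 4 complete orderings.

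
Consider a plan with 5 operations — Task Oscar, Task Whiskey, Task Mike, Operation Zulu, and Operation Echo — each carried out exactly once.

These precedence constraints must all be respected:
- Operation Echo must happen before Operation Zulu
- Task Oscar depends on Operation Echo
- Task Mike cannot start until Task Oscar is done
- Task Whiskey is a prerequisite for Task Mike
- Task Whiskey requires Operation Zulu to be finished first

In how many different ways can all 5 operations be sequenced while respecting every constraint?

3

Operation Echo is the only operation with nothing required before it, so every ordering starts there.
Counting all ways to extend the partial order to a total order gives 3.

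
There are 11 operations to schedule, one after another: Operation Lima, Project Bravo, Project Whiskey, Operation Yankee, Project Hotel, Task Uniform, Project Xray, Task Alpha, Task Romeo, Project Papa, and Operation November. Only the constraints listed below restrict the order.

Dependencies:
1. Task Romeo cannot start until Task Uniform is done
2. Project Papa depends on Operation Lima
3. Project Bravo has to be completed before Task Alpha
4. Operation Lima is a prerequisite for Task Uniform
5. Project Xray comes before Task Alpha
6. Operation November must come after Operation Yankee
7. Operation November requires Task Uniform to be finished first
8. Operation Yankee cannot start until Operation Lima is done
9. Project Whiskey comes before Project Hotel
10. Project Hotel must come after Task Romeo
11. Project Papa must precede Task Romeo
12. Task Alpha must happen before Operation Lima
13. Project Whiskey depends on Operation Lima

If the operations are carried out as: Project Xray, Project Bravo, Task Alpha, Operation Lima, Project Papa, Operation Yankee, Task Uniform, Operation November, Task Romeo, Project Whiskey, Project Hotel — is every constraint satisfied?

Yes

Every stated constraint is respected: Operation Lima sits at position 4, ahead of Project Whiskey at position 10, and each of the other listed pairs likewise has the predecessor earlier in the sequence.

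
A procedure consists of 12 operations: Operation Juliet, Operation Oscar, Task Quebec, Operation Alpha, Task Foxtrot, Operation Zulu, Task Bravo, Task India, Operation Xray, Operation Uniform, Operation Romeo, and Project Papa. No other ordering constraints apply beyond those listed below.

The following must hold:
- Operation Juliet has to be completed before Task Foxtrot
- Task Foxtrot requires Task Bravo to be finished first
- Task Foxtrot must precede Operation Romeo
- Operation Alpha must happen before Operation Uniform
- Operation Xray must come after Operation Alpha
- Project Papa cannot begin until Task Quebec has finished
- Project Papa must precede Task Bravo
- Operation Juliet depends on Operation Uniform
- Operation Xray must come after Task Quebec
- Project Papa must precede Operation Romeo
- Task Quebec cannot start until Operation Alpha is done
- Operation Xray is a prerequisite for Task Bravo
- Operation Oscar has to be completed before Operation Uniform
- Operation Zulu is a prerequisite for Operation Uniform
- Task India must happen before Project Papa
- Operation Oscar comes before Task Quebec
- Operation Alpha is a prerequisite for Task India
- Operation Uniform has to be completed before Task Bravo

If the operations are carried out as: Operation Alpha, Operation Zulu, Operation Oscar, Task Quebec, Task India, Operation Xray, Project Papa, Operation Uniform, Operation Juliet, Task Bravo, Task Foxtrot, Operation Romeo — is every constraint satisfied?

Yes

Checking each listed constraint against this order: for instance, Operation Alpha is in position 1 and Operation Uniform in position 8, so that constraint holds — and the remaining constraints check out the same way.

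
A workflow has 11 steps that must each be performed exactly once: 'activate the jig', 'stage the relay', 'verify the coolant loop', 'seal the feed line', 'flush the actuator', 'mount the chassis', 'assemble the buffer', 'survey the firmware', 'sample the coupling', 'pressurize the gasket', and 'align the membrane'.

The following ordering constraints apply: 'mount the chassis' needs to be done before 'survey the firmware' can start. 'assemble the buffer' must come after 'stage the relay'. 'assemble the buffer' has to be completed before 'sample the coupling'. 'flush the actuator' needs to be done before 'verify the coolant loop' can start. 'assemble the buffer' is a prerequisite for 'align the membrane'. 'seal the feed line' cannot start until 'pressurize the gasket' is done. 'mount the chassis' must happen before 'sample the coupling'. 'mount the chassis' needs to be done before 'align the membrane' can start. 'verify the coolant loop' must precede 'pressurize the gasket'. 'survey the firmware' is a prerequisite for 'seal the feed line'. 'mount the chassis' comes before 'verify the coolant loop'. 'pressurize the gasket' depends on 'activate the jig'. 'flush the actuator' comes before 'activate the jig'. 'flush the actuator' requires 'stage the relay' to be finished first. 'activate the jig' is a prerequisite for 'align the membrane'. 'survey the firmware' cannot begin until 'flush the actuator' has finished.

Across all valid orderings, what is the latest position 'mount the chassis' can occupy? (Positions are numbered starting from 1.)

Every step that must follow 'mount the chassis' has to come after it. Tracing all chains starting from 'mount the chassis', those steps are: 'verify the coolant loop', 'seal the feed line', 'survey the firmware', 'sample the coupling', 'pressurize the gasket', 'align the membrane' — 6 in total.
With 6 mandatory successors out of 11 steps total, the latest slot for 'mount the chassis' is 11−6 = 5, and it's reachable by doing all non-successors before 'mount the chassis'.

5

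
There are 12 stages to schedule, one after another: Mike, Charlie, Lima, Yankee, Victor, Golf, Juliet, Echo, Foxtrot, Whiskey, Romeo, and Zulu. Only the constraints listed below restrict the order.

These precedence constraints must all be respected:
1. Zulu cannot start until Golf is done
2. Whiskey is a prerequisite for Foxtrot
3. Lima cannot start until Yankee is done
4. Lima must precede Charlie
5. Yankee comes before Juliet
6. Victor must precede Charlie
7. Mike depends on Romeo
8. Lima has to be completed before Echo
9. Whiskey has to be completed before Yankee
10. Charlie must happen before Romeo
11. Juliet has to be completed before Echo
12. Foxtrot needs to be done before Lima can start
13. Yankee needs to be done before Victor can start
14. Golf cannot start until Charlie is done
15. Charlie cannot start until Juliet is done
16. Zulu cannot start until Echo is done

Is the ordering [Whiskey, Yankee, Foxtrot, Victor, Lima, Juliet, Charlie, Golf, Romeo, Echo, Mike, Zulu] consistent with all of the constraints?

Every stated constraint is respected: Lima sits at position 5, ahead of Echo at position 10, and each of the other listed pairs likewise has the predecessor earlier in the sequence.

Yes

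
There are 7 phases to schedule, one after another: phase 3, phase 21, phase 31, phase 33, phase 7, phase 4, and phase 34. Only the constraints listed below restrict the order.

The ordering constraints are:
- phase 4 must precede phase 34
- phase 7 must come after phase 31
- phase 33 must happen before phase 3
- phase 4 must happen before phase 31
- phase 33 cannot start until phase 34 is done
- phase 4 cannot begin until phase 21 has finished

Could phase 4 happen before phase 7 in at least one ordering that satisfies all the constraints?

Yes

Phase 4 is actually forced before phase 7 by the constraints, so certainly some valid ordering has phase 4 first.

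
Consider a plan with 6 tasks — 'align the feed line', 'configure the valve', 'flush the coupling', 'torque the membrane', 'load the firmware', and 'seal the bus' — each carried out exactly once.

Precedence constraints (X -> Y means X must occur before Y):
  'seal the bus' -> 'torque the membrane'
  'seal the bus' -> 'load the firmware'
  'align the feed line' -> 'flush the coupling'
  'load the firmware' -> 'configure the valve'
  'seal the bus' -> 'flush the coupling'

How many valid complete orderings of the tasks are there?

42

The tasks with no prerequisites are 'align the feed line', 'seal the bus'; any of them can be placed first.
Systematically extending each partial ordering one task at a time and counting, there are 42 complete orderings.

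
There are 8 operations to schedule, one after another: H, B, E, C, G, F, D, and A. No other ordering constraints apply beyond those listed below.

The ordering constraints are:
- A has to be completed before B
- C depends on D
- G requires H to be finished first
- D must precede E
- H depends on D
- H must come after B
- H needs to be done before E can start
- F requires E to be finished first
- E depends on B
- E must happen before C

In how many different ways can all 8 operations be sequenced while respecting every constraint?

24

2 operations have no prerequisites (D, A), so any of them could come first.
Counting all ways to extend the partial order to a total order gives 24.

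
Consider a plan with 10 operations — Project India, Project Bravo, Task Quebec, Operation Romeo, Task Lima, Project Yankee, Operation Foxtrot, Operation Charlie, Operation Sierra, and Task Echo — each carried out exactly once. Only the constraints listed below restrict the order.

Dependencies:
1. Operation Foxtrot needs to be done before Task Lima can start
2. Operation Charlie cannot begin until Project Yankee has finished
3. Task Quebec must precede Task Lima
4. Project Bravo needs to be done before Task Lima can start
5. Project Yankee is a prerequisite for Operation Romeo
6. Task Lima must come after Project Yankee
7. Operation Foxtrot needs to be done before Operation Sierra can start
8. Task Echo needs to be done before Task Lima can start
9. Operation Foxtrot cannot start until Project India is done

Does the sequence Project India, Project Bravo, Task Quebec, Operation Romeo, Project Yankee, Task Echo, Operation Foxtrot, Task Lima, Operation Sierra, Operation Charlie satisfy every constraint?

The sequence places Operation Romeo ahead of Project Yankee.
That contradicts the constraint that Project Yankee must precede Operation Romeo.

No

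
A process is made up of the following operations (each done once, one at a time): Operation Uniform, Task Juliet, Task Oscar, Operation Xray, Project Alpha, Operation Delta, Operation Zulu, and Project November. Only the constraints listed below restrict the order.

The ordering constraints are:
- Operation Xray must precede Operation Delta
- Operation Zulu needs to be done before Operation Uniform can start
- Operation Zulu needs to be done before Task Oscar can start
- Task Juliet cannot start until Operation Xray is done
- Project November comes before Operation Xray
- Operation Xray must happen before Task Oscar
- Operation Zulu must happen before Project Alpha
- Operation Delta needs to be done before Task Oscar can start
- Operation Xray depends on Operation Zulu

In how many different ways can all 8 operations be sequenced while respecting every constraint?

216

2 operations have no prerequisites (Operation Zulu, Project November), so any of them could come first.
Enumerating by repeatedly choosing an available operation (one whose prerequisites are all placed) gives 216 distinct complete orderings.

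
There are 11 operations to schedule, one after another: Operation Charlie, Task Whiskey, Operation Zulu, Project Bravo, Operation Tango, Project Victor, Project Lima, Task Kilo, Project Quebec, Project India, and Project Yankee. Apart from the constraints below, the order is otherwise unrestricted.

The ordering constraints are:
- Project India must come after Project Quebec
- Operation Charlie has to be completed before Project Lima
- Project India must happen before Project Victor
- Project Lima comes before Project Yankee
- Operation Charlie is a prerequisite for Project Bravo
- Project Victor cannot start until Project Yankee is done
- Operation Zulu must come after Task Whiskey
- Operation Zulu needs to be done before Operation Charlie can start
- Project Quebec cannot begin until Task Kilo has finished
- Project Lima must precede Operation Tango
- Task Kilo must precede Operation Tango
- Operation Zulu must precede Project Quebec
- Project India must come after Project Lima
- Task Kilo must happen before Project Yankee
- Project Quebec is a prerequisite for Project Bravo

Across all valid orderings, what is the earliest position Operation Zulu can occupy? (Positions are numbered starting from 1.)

2

Working backwards through the constraints from Operation Zulu, its only required predecessor is Task Whiskey.
So at minimum 1 operation comes before Operation Zulu, putting Operation Zulu no earlier than position 2. That position is achievable by scheduling exactly that predecessor first.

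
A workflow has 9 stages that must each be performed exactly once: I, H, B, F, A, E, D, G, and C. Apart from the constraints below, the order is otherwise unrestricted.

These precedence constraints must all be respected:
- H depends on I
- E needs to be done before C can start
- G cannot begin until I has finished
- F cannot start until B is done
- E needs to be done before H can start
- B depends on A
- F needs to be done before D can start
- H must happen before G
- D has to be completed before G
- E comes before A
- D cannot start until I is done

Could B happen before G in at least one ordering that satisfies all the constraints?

Yes

B is actually forced before G by the constraints, so certainly some valid ordering has B first.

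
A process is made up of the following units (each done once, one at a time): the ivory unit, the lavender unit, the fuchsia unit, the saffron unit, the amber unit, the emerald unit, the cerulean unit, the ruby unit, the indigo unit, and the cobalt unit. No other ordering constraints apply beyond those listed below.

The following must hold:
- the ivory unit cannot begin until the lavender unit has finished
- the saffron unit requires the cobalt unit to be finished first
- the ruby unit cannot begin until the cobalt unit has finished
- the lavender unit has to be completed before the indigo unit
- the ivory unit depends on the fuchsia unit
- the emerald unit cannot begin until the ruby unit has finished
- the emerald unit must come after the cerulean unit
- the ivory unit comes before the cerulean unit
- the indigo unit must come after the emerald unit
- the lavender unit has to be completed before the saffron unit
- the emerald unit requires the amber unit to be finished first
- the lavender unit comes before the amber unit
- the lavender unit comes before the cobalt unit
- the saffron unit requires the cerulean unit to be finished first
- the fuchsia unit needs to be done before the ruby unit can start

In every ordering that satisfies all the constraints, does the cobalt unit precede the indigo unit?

Yes

Tracing the constraints gives a chain: the cobalt unit → the ruby unit → the emerald unit → the indigo unit.
That forces the cobalt unit before the indigo unit in every valid schedule.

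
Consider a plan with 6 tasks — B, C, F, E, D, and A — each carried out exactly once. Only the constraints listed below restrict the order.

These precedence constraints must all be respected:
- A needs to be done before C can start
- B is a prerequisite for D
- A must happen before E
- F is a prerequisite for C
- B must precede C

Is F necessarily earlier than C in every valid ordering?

Yes

Following the dependencies: F → C.
That forces F before C in every valid schedule.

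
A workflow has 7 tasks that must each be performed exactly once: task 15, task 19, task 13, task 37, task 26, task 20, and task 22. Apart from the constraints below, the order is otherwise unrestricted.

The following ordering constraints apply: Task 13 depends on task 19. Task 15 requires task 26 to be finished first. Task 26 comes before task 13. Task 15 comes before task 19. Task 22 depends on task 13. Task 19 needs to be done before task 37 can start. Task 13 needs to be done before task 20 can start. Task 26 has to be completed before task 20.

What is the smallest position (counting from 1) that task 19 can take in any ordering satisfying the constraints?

3

Every task that must precede task 19 has to come before it. Tracing all chains that end at task 19, those tasks are: task 15, task 26 — 2 in total.
With 2 mandatory predecessors, the earliest task 19 can sit is position 2+1 = 3, and placing just those 2 first achieves it.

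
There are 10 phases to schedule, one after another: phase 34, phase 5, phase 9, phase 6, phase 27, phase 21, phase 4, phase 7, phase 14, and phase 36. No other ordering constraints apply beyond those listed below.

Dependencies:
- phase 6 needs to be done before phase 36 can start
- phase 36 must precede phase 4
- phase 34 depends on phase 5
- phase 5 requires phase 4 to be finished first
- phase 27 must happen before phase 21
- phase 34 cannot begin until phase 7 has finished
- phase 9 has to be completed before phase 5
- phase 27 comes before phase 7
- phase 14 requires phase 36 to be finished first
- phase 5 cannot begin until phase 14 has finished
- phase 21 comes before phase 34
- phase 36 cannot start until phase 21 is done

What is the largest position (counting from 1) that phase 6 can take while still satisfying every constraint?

5

Every phase that must follow phase 6 has to come after it. Tracing all chains starting from phase 6, those phases are: phase 34, phase 5, phase 4, phase 14, phase 36 — 5 in total.
With 5 mandatory successors out of 10 phases total, the latest slot for phase 6 is 10−5 = 5, and it's reachable by doing all non-successors before phase 6.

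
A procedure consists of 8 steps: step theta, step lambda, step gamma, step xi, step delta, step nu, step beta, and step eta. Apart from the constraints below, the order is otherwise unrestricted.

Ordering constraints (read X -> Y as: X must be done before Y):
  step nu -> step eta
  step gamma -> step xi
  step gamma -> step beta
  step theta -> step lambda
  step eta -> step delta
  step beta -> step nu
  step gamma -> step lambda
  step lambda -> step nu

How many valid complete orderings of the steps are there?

33

2 steps have no prerequisites (step theta, step gamma), so any of them could come first.
Counting all ways to extend the partial order to a total order gives 33.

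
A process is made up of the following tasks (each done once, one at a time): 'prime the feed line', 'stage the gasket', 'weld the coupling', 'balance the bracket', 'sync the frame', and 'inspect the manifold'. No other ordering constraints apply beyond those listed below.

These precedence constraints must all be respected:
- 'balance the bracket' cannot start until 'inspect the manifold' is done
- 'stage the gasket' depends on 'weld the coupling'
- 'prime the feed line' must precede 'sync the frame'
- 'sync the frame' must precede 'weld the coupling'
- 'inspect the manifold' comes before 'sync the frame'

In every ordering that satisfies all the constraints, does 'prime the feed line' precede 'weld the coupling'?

Yes

There is a constraint chain 'prime the feed line' → 'sync the frame' → 'weld the coupling'.
Hence 'prime the feed line' necessarily comes before 'weld the coupling'.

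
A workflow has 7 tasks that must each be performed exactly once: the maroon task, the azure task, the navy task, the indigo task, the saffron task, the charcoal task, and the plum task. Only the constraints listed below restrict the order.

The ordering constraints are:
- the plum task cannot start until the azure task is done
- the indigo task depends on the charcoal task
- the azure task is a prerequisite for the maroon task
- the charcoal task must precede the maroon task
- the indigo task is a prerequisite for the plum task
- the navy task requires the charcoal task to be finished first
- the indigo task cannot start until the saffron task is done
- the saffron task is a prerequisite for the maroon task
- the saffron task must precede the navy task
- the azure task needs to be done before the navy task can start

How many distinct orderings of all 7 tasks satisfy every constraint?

3 tasks have no prerequisites (the azure task, the saffron task, the charcoal task), so any of them could come first.
Enumerating by repeatedly choosing an available task (one whose prerequisites are all placed) gives 84 distinct complete orderings.

84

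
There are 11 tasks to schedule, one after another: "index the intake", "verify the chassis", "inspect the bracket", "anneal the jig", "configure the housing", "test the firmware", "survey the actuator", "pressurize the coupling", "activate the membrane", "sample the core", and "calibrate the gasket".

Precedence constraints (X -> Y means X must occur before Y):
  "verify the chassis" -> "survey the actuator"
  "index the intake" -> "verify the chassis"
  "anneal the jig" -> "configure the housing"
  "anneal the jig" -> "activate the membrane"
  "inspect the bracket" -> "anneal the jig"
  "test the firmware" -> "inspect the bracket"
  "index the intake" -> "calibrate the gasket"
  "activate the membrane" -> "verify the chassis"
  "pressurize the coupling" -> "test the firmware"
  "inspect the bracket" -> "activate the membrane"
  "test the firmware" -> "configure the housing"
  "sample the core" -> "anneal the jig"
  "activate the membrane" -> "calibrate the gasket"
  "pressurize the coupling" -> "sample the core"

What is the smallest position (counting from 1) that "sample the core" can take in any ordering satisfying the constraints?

Working backwards through the constraints from "sample the core", its only required predecessor is "pressurize the coupling".
With 1 mandatory predecessor, the earliest "sample the core" can sit is position 1+1 = 2, and placing just that one first achieves it.

2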